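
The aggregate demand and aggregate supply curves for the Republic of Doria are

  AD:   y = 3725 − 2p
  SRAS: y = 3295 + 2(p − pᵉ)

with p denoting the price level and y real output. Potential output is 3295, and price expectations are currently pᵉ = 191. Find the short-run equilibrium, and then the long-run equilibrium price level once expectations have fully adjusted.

Short run: p = 203, y = 3319. Long run: p = 215.

Short run: with pᵉ = 191, SRAS is y = 2913 + 2p. Setting AD = SRAS gives 812 = 4p, so p = 203 and y = 3725 − 2·203 = 3319.
Output 3319 is above potential 3295, so over time expected prices rise and SRAS shifts left until y returns to 3295.
Long run: y = 3295 on the AD curve gives 3295 = 3725 − 2p, so p = 215.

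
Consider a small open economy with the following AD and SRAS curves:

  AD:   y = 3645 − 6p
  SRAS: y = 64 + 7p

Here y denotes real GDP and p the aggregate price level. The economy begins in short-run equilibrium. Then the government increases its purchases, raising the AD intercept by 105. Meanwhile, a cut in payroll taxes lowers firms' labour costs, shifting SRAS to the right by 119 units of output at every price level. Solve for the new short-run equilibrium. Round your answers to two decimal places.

After both shocks: AD is y = 3750 − 6p and SRAS is y = 183 + 7p.
Setting them equal: 3567 = 13p, so p = 274.38.
Substituting into AD, y = 2103.69.

p = 274.38, y = 2103.69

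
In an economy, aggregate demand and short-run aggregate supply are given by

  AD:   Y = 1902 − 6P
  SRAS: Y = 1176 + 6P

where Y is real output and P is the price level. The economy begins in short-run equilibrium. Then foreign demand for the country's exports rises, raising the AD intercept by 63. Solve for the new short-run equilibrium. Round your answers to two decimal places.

P = 65.75, Y = 1570.50

This is a positive demand shock: AD shifts right.
New AD: Y = 1965 − 6P.
Set AD = SRAS: 1965 − 6P = 1176 + 6P, so 789 = 12P and P = 65.75.
Substituting into AD, Y = 1570.50.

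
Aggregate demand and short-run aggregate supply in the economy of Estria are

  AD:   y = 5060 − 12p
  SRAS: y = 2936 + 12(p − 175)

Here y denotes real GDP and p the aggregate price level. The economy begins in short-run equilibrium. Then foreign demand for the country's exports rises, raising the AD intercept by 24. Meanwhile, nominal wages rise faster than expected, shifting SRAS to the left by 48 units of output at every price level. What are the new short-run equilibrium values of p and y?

p = 179, y = 2936

After both shocks: AD is y = 5084 − 12p and SRAS is y = 788 + 12p.
Setting them equal: 4296 = 24p, so p = 179.
y = 5084 − 12·179 = 2936.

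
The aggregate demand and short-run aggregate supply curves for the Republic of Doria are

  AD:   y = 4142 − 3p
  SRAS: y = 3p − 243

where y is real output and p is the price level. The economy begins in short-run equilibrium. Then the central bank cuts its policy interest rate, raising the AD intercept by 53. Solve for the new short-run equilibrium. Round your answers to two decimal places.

This is a positive demand shock: AD shifts right.
New AD: y = 4195 − 3p.
Set AD = SRAS: 4195 − 3p = 3p − 243, so 4438 = 6p and p = 739.67.
Substituting into AD, y = 1976.00.

p = 739.67, y = 1976.00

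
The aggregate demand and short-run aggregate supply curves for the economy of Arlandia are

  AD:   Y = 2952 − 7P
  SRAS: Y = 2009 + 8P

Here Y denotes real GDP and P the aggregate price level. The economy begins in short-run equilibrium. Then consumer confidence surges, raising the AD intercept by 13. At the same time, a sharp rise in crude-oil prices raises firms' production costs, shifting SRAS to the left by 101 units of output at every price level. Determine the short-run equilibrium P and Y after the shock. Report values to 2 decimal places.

P = 70.47, Y = 2471.73

After both shocks: AD is Y = 2965 − 7P and SRAS is Y = 1908 + 8P.
Setting them equal: 1057 = 15P, so P = 70.47.
Substituting into AD, Y = 2471.73.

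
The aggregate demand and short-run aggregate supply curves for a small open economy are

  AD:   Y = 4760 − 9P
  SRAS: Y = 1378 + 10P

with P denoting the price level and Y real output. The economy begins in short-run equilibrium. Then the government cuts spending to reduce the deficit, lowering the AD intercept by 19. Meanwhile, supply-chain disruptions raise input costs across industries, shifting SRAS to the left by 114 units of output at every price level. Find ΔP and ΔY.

ΔP = +5, ΔY = -64

After both shocks: AD is Y = 4741 − 9P and SRAS is Y = 1264 + 10P.
Setting them equal: 3477 = 19P, so P = 183.
Y = 4741 − 9·183 = 3094.
Initially P = 178, Y = 3158, so ΔP = +5 and ΔY = -64.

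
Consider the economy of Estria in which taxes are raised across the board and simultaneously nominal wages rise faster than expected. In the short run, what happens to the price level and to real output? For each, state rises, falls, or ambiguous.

Price level: ambiguous; output: falls

The first event is a negative demand shock: AD shifts left, which by itself pushes P down and Y down.
The second is an adverse supply shock: SRAS shifts left, which by itself pushes P up and Y down.
The two shocks push P in opposite directions, so the effect on P is ambiguous. Both shocks push Y down, so Y falls.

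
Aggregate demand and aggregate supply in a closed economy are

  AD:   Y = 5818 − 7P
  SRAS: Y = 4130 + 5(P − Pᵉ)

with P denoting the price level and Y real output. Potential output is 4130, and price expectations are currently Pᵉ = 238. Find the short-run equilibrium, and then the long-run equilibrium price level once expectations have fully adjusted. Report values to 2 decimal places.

Short run: P = 239.83, Y = 4139.17. Long run: P = 241.14.

Short run: with Pᵉ = 238, SRAS is Y = 2940 + 5P. Setting AD = SRAS gives 2878 = 12P, so P = 239.83 and Y = 5818 − 7P = 4139.17.
Output 4139.17 is above potential 4130, so over time expected prices rise and SRAS shifts left until Y returns to 4130.
Long run: Y = 4130 on the AD curve gives 4130 = 5818 − 7P, so P = 241.14.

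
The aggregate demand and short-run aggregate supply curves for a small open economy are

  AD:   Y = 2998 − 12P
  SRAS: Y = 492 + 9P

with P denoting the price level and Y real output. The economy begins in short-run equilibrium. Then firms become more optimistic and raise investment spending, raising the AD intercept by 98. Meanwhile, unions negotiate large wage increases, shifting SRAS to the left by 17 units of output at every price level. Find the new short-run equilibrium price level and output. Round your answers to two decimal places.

P = 124.81, Y = 1598.29

After both shocks: AD is Y = 3096 − 12P and SRAS is Y = 475 + 9P.
Setting them equal: 2621 = 21P, so P = 124.81.
Substituting into AD, Y = 1598.29.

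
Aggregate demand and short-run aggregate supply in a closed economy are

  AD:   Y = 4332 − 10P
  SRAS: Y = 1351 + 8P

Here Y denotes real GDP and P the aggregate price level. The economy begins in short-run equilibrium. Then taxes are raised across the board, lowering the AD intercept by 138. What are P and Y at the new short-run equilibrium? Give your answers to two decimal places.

This is a negative demand shock: AD shifts left.
New AD: Y = 4194 − 10P.
Set AD = SRAS: 4194 − 10P = 1351 + 8P, so 2843 = 18P and P = 157.94.
Substituting into AD, Y = 2614.56.

P = 157.94, Y = 2614.56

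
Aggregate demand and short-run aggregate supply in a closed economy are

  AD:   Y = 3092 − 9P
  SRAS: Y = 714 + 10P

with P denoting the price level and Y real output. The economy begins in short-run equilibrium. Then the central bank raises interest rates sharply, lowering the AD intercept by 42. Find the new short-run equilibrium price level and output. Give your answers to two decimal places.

P = 122.95, Y = 1943.47

This is a negative demand shock: AD shifts left.
New AD: Y = 3050 − 9P.
Set AD = SRAS: 3050 − 9P = 714 + 10P, so 2336 = 19P and P = 122.95.
Substituting into AD, Y = 1943.47.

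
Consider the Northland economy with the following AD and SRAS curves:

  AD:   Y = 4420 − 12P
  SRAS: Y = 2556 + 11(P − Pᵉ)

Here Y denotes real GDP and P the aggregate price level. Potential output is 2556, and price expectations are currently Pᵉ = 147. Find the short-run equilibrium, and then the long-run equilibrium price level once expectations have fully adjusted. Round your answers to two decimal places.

Short run: with Pᵉ = 147, SRAS is Y = 939 + 11P. Setting AD = SRAS gives 3481 = 23P, so P = 151.35 and Y = 4420 − 12P = 2603.83.
Output 2603.83 is above potential 2556, so over time expected prices rise and SRAS shifts left until Y returns to 2556.
Long run: Y = 2556 on the AD curve gives 2556 = 4420 − 12P, so P = 155.33.

Short run: P = 151.35, Y = 2603.83. Long run: P = 155.33.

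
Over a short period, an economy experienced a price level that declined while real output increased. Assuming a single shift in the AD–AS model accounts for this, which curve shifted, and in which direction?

P fell and Y rose. An AD shift moves P and Y in the same direction; an SRAS shift moves them in opposite directions.
Here P and Y moved in opposite directions, so the SRAS curve shifted.
Since Y rose, SRAS shifted right.

SRAS shifted right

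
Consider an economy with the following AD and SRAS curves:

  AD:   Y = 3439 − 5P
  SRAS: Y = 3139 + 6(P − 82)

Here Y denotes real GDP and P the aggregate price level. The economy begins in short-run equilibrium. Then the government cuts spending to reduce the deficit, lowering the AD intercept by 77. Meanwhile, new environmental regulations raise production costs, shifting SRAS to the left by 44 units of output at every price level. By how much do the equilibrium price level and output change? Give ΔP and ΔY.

After both shocks: AD is Y = 3362 − 5P and SRAS is Y = 2603 + 6P.
Setting them equal: 759 = 11P, so P = 69.
Y = 3362 − 5·69 = 3017.
Initially P = 72, Y = 3079, so ΔP = -3 and ΔY = -62.

ΔP = -3, ΔY = -62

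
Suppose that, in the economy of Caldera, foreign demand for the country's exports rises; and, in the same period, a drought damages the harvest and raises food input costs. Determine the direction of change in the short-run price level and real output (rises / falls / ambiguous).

Price level: rises; output: ambiguous

The first event is a positive demand shock: AD shifts right, which by itself pushes P up and Y up.
The second is an adverse supply shock: SRAS shifts left, which by itself pushes P up and Y down.
Both shocks push P up, so P rises. The two shocks push Y in opposite directions, so the effect on Y is ambiguous.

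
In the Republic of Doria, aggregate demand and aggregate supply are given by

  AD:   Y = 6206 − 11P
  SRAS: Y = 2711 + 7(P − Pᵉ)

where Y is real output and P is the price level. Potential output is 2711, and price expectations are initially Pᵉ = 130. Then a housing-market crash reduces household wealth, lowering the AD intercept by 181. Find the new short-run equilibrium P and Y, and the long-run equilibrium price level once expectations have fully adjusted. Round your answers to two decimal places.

Short run: P = 234.67, Y = 3443.67. Long run: P = 301.27.

AD shifts left: new AD is Y = 6025 − 11P. With Pᵉ = 130, SRAS is Y = 1801 + 7P.
Short run: 6025 − 11P = 1801 + 7P gives 4224 = 18P, so P = 234.67 and Y = 6025 − 11P = 3443.67.
Y = 3443.67 is above potential 2711; expectations adjust and SRAS shifts left until Y = 2711.
Long run: on the new AD curve, 2711 = 6025 − 11P gives P = 301.27.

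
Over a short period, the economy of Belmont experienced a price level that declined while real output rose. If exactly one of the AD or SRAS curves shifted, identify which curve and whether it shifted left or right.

SRAS shifted right

P fell and Y rose. An AD shift moves P and Y in the same direction; an SRAS shift moves them in opposite directions.
Here P and Y moved in opposite directions, so the SRAS curve shifted.
Since Y rose, SRAS shifted right.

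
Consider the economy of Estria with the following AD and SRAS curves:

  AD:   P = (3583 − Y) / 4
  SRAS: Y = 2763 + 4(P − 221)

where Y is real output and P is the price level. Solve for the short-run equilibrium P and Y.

Write SRAS as Y = 2763 + 4P − 884 = 1879 + 4P.
Rearrange AD to Y = 3583 − 4P.
Set AD = SRAS: 3583 − 4P = 1879 + 4P, so 1704 = 8P and P = 213.
Then Y = 3583 − 4·213 = 2731.

P = 213, Y = 2731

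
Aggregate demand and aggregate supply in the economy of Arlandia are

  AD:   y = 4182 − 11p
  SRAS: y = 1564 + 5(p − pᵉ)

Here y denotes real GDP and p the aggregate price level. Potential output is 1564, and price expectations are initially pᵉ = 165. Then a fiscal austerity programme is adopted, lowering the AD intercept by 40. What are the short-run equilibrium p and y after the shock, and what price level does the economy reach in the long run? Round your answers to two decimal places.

Short run: p = 212.69, y = 1802.44. Long run: p = 234.36.

AD shifts left: new AD is y = 4142 − 11p. With pᵉ = 165, SRAS is y = 739 + 5p.
Short run: 4142 − 11p = 739 + 5p gives 3403 = 16p, so p = 212.69 and y = 4142 − 11p = 1802.44.
y = 1802.44 is above potential 1564; expectations adjust and SRAS shifts left until y = 1564.
Long run: on the new AD curve, 1564 = 4142 − 11p gives p = 234.36.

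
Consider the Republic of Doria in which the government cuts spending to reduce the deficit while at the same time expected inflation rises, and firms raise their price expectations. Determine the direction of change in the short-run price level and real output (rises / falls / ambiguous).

Price level: ambiguous; output: falls

The first event is a negative demand shock: AD shifts left, which by itself pushes P down and Y down.
The second is an adverse supply shock: SRAS shifts left, which by itself pushes P up and Y down.
The two shocks push P in opposite directions, so the effect on P is ambiguous. Both shocks push Y down, so Y falls.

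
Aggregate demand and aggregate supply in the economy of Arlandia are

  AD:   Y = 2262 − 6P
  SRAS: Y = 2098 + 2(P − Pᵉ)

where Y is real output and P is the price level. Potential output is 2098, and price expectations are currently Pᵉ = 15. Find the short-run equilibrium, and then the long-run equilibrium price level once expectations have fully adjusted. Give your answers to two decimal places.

Short run: P = 24.25, Y = 2116.50. Long run: P = 27.33.

Short run: with Pᵉ = 15, SRAS is Y = 2068 + 2P. Setting AD = SRAS gives 194 = 8P, so P = 24.25 and Y = 2262 − 6P = 2116.50.
Output 2116.50 is above potential 2098, so over time expected prices rise and SRAS shifts left until Y returns to 2098.
Long run: Y = 2098 on the AD curve gives 2098 = 2262 − 6P, so P = 27.33.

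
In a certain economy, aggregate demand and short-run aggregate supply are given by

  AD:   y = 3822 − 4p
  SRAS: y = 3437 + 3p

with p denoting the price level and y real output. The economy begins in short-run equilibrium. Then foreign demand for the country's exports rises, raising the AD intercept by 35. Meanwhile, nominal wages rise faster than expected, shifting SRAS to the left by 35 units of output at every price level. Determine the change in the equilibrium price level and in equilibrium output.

Δp = +10, Δy = -5

After both shocks: AD is y = 3857 − 4p and SRAS is y = 3402 + 3p.
Setting them equal: 455 = 7p, so p = 65.
y = 3857 − 4·65 = 3597.
Initially p = 55, y = 3602, so Δp = +10 and Δy = -5.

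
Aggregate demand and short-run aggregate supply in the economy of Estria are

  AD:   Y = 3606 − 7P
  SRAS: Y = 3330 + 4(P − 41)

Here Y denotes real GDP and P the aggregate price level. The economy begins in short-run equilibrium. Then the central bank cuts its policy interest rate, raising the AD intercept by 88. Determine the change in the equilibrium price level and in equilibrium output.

This is a positive demand shock: AD shifts right.
New AD: Y = 3694 − 7P.
SRAS can be written Y = 3166 + 4P.
Set AD = SRAS: 3694 − 7P = 3166 + 4P, so 528 = 11P and P = 48.
Y = 3694 − 7·48 = 3358.
Initially P = 40, Y = 3326, so ΔP = +8 and ΔY = +32.

ΔP = +8, ΔY = +32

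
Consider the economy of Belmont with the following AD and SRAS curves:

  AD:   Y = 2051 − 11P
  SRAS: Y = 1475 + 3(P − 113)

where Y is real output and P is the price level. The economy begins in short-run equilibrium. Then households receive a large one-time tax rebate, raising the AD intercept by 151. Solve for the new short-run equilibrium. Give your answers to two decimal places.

This is a positive demand shock: AD shifts right.
New AD: Y = 2202 − 11P.
SRAS can be written Y = 1136 + 3P.
Set AD = SRAS: 2202 − 11P = 1136 + 3P, so 1066 = 14P and P = 76.14.
Substituting into AD, Y = 1364.43.

P = 76.14, Y = 1364.43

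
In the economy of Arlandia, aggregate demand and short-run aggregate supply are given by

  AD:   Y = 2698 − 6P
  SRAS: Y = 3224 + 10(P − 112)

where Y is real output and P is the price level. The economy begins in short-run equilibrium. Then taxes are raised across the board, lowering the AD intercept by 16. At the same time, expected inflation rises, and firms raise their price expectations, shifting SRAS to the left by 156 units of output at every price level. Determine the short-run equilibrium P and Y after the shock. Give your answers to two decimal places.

After both shocks: AD is Y = 2682 − 6P and SRAS is Y = 1948 + 10P.
Setting them equal: 734 = 16P, so P = 45.88.
Substituting into AD, Y = 2406.75.

P = 45.88, Y = 2406.75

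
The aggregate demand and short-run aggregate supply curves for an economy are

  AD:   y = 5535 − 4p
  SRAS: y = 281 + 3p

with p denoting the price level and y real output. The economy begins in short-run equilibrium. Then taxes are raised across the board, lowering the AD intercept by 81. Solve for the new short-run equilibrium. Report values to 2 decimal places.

p = 739.00, y = 2498.00

This is a negative demand shock: AD shifts left.
New AD: y = 5454 − 4p.
Set AD = SRAS: 5454 − 4p = 281 + 3p, so 5173 = 7p and p = 739.00.
Substituting into AD, y = 2498.00.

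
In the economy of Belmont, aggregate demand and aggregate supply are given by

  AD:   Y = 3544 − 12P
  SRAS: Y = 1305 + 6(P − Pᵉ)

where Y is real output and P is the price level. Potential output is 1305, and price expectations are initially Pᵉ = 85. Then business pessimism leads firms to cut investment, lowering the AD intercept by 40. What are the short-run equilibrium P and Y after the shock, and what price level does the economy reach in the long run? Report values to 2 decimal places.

Short run: P = 150.50, Y = 1698.00. Long run: P = 183.25.

AD shifts left: new AD is Y = 3504 − 12P. With Pᵉ = 85, SRAS is Y = 795 + 6P.
Short run: 3504 − 12P = 795 + 6P gives 2709 = 18P, so P = 150.50 and Y = 3504 − 12P = 1698.00.
Y = 1698.00 is above potential 1305; expectations adjust and SRAS shifts left until Y = 1305.
Long run: on the new AD curve, 1305 = 3504 − 12P gives P = 183.25.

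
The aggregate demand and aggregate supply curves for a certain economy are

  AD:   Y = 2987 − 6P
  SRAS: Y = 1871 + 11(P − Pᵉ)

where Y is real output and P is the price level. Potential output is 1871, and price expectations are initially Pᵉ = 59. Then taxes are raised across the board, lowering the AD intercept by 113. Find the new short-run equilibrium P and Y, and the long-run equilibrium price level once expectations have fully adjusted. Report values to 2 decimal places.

Short run: P = 97.18, Y = 2290.94. Long run: P = 167.17.

AD shifts left: new AD is Y = 2874 − 6P. With Pᵉ = 59, SRAS is Y = 1222 + 11P.
Short run: 2874 − 6P = 1222 + 11P gives 1652 = 17P, so P = 97.18 and Y = 2874 − 6P = 2290.94.
Y = 2290.94 is above potential 1871; expectations adjust and SRAS shifts left until Y = 1871.
Long run: on the new AD curve, 1871 = 2874 − 6P gives P = 167.17.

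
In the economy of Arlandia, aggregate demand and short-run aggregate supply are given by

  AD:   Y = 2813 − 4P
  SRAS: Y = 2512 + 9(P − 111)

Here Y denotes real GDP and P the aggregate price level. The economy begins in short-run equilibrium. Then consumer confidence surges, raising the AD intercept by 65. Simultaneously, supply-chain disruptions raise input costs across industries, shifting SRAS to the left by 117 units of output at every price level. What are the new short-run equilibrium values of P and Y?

After both shocks: AD is Y = 2878 − 4P and SRAS is Y = 1396 + 9P.
Setting them equal: 1482 = 13P, so P = 114.
Y = 2878 − 4·114 = 2422.

P = 114, Y = 2422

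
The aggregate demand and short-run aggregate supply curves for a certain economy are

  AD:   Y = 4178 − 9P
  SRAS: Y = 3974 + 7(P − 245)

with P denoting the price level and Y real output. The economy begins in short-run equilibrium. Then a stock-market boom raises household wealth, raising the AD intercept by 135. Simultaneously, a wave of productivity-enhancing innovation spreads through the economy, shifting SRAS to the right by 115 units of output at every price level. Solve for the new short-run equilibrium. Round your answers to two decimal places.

After both shocks: AD is Y = 4313 − 9P and SRAS is Y = 2374 + 7P.
Setting them equal: 1939 = 16P, so P = 121.19.
Substituting into AD, Y = 3222.31.

P = 121.19, Y = 3222.31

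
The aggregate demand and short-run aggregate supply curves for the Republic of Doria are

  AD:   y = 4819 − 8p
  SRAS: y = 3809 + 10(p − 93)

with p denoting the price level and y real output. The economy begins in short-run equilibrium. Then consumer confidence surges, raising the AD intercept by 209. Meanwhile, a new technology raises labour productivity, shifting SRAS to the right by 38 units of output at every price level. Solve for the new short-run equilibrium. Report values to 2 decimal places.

After both shocks: AD is y = 5028 − 8p and SRAS is y = 2917 + 10p.
Setting them equal: 2111 = 18p, so p = 117.28.
Substituting into AD, y = 4089.78.

p = 117.28, y = 4089.78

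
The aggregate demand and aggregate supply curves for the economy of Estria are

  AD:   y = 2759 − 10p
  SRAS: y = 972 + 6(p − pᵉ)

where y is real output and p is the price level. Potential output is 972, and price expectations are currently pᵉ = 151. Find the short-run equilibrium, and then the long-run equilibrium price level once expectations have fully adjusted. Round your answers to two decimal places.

Short run: with pᵉ = 151, SRAS is y = 66 + 6p. Setting AD = SRAS gives 2693 = 16p, so p = 168.31 and y = 2759 − 10p = 1075.88.
Output 1075.88 is above potential 972, so over time expected prices rise and SRAS shifts left until y returns to 972.
Long run: y = 972 on the AD curve gives 972 = 2759 − 10p, so p = 178.70.

Short run: p = 168.31, y = 1075.88. Long run: p = 178.70.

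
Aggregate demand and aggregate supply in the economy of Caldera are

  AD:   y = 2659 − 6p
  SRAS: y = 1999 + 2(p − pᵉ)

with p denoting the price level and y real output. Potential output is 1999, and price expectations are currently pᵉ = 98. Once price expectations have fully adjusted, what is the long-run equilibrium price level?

Long-run p = 110

Short run: with pᵉ = 98, SRAS is y = 1803 + 2p. Setting AD = SRAS gives 856 = 8p, so p = 107 and y = 2659 − 6·107 = 2017.
Output 2017 is above potential 1999, so over time expected prices rise and SRAS shifts left until y returns to 1999.
Long run: y = 1999 on the AD curve gives 1999 = 2659 − 6p, so p = 110.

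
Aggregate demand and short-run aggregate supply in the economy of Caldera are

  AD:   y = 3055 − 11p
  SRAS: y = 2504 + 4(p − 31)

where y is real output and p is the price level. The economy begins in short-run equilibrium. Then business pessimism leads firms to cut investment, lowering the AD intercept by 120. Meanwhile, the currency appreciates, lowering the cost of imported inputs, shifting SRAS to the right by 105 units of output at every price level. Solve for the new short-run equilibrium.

p = 30, y = 2605

After both shocks: AD is y = 2935 − 11p and SRAS is y = 2485 + 4p.
Setting them equal: 450 = 15p, so p = 30.
y = 2935 − 11·30 = 2605.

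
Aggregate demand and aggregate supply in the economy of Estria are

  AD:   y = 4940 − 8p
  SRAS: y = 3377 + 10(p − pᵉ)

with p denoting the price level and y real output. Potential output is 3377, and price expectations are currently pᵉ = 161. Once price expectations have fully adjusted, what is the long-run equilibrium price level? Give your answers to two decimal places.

Short run: with pᵉ = 161, SRAS is y = 1767 + 10p. Setting AD = SRAS gives 3173 = 18p, so p = 176.28 and y = 4940 − 8p = 3529.78.
Output 3529.78 is above potential 3377, so over time expected prices rise and SRAS shifts left until y returns to 3377.
Long run: y = 3377 on the AD curve gives 3377 = 4940 − 8p, so p = 195.38.

Long-run p = 195.38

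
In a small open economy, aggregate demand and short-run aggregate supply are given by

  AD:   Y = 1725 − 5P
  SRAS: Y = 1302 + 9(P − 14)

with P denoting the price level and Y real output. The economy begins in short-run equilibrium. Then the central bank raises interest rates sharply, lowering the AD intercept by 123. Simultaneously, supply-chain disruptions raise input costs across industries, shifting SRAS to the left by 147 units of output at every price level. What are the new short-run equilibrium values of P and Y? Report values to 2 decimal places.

P = 40.93, Y = 1397.36

After both shocks: AD is Y = 1602 − 5P and SRAS is Y = 1029 + 9P.
Setting them equal: 573 = 14P, so P = 40.93.
Substituting into AD, Y = 1397.36.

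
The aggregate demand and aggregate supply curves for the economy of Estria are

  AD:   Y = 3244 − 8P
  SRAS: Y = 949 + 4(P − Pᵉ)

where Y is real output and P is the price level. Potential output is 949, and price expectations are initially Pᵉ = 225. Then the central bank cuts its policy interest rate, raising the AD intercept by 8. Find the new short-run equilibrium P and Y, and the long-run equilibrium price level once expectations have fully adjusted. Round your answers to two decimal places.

Short run: P = 266.92, Y = 1116.67. Long run: P = 287.88.

AD shifts right: new AD is Y = 3252 − 8P. With Pᵉ = 225, SRAS is Y = 49 + 4P.
Short run: 3252 − 8P = 49 + 4P gives 3203 = 12P, so P = 266.92 and Y = 3252 − 8P = 1116.67.
Y = 1116.67 is above potential 949; expectations adjust and SRAS shifts left until Y = 949.
Long run: on the new AD curve, 949 = 3252 − 8P gives P = 287.88.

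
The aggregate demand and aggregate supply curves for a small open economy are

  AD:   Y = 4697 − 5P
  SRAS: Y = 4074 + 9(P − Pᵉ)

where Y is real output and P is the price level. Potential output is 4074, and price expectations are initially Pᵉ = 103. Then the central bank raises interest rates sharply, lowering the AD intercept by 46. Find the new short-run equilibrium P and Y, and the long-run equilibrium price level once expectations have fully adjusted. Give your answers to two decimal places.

AD shifts left: new AD is Y = 4651 − 5P. With Pᵉ = 103, SRAS is Y = 3147 + 9P.
Short run: 4651 − 5P = 3147 + 9P gives 1504 = 14P, so P = 107.43 and Y = 4651 − 5P = 4113.86.
Y = 4113.86 is above potential 4074; expectations adjust and SRAS shifts left until Y = 4074.
Long run: on the new AD curve, 4074 = 4651 − 5P gives P = 115.40.

Short run: P = 107.43, Y = 4113.86. Long run: P = 115.40.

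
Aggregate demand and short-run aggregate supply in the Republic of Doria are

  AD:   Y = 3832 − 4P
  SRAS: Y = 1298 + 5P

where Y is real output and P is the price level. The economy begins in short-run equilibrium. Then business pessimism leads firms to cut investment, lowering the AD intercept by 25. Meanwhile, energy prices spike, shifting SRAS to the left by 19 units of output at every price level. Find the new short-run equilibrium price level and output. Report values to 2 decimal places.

P = 280.89, Y = 2683.44

After both shocks: AD is Y = 3807 − 4P and SRAS is Y = 1279 + 5P.
Setting them equal: 2528 = 9P, so P = 280.89.
Substituting into AD, Y = 2683.44.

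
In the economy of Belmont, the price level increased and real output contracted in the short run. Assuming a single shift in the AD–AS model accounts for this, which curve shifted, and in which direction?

P rose and Y fell. An AD shift moves P and Y in the same direction; an SRAS shift moves them in opposite directions.
Here P and Y moved in opposite directions, so the SRAS curve shifted.
Since Y fell, SRAS shifted left.

SRAS shifted left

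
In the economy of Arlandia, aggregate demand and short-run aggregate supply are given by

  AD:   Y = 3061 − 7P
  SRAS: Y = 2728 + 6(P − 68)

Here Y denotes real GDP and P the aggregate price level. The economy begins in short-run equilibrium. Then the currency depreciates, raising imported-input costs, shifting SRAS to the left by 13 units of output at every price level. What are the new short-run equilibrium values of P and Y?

P = 58, Y = 2655

This is a negative supply shock: SRAS shifts left.
New SRAS: Y = 2307 + 6P.
Set AD = SRAS: 3061 − 7P = 2307 + 6P, so 754 = 13P and P = 58.
Y = 3061 − 7·58 = 2655.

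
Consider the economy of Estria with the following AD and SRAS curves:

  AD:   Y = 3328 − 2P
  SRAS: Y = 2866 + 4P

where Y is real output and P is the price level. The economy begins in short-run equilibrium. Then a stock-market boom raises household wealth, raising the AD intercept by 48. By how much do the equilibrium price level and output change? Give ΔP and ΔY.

This is a positive demand shock: AD shifts right.
New AD: Y = 3376 − 2P.
Set AD = SRAS: 3376 − 2P = 2866 + 4P, so 510 = 6P and P = 85.
Y = 3376 − 2·85 = 3206.
Initially P = 77, Y = 3174, so ΔP = +8 and ΔY = +32.

ΔP = +8, ΔY = +32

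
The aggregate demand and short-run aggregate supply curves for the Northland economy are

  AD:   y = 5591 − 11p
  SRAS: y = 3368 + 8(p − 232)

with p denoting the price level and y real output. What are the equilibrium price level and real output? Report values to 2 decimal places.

p = 214.68, y = 3229.47

Write SRAS as y = 3368 + 8p − 1856 = 1512 + 8p.
Set AD = SRAS: 5591 − 11p = 1512 + 8p, so 4079 = 19p and p = 214.68.
Substituting into AD, y = 5591 − 11p = 3229.47.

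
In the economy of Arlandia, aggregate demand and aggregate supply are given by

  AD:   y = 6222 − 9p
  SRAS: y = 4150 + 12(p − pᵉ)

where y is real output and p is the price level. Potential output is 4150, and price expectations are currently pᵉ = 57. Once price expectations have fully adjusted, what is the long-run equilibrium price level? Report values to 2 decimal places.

Short run: with pᵉ = 57, SRAS is y = 3466 + 12p. Setting AD = SRAS gives 2756 = 21p, so p = 131.24 and y = 6222 − 9p = 5040.86.
Output 5040.86 is above potential 4150, so over time expected prices rise and SRAS shifts left until y returns to 4150.
Long run: y = 4150 on the AD curve gives 4150 = 6222 − 9p, so p = 230.22.

Long-run p = 230.22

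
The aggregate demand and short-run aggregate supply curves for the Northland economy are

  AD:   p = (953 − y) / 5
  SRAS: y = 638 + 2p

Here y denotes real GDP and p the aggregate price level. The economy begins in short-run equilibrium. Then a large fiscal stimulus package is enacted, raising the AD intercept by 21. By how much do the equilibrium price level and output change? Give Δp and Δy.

This is a positive demand shock: AD shifts right.
New AD: y = 974 − 5p.
Set AD = SRAS: 974 − 5p = 638 + 2p, so 336 = 7p and p = 48.
y = 974 − 5·48 = 734.
Initially p = 45, y = 728, so Δp = +3 and Δy = +6.

Δp = +3, Δy = +6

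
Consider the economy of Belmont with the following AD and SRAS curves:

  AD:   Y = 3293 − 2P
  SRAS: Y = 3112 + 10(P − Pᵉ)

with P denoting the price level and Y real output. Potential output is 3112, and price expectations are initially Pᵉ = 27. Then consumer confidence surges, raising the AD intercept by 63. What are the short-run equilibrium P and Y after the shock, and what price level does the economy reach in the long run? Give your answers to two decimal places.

Short run: P = 42.83, Y = 3270.33. Long run: P = 122.00.

AD shifts right: new AD is Y = 3356 − 2P. With Pᵉ = 27, SRAS is Y = 2842 + 10P.
Short run: 3356 − 2P = 2842 + 10P gives 514 = 12P, so P = 42.83 and Y = 3356 − 2P = 3270.33.
Y = 3270.33 is above potential 3112; expectations adjust and SRAS shifts left until Y = 3112.
Long run: on the new AD curve, 3112 = 3356 − 2P gives P = 122.00.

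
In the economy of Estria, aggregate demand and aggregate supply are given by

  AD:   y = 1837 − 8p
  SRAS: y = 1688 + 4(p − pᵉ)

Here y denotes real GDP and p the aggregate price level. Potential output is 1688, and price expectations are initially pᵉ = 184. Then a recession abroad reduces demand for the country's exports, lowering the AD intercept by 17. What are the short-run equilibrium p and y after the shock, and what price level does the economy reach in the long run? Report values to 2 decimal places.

AD shifts left: new AD is y = 1820 − 8p. With pᵉ = 184, SRAS is y = 952 + 4p.
Short run: 1820 − 8p = 952 + 4p gives 868 = 12p, so p = 72.33 and y = 1820 − 8p = 1241.33.
y = 1241.33 is below potential 1688; expectations adjust and SRAS shifts right until y = 1688.
Long run: on the new AD curve, 1688 = 1820 − 8p gives p = 16.50.

Short run: p = 72.33, y = 1241.33. Long run: p = 16.50.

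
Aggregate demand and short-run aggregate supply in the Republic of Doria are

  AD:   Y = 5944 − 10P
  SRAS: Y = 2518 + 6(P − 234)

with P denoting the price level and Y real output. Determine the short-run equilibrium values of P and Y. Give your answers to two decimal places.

Write SRAS as Y = 2518 + 6P − 1404 = 1114 + 6P.
Set AD = SRAS: 5944 − 10P = 1114 + 6P, so 4830 = 16P and P = 301.88.
Substituting into AD, Y = 5944 − 10P = 2925.25.

P = 301.88, Y = 2925.25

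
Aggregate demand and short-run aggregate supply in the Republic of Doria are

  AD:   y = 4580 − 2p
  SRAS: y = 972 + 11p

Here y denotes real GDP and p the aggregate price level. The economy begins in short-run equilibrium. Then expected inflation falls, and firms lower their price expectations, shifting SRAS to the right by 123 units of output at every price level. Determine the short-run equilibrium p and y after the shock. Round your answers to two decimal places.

This is a positive supply shock: SRAS shifts right.
New SRAS: y = 1095 + 11p.
Set AD = SRAS: 4580 − 2p = 1095 + 11p, so 3485 = 13p and p = 268.08.
Substituting into AD, y = 4043.85.

p = 268.08, y = 4043.85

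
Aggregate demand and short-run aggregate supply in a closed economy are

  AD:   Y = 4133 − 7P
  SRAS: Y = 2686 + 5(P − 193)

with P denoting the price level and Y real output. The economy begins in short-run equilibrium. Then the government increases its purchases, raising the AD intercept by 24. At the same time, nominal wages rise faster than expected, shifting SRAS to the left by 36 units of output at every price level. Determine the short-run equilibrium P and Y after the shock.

P = 206, Y = 2715

After both shocks: AD is Y = 4157 − 7P and SRAS is Y = 1685 + 5P.
Setting them equal: 2472 = 12P, so P = 206.
Y = 4157 − 7·206 = 2715.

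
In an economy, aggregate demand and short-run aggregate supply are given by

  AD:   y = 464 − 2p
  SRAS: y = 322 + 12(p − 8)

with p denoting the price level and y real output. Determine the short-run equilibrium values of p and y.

p = 17, y = 430

Write SRAS as y = 322 + 12p − 96 = 226 + 12p.
Set AD = SRAS: 464 − 2p = 226 + 12p, so 238 = 14p and p = 17.
Then y = 464 − 2·17 = 430.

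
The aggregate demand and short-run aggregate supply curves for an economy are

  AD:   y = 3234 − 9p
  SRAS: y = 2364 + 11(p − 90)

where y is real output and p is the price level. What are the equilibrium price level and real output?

Write SRAS as y = 2364 + 11p − 990 = 1374 + 11p.
Set AD = SRAS: 3234 − 9p = 1374 + 11p, so 1860 = 20p and p = 93.
Then y = 3234 − 9·93 = 2397.

p = 93, y = 2397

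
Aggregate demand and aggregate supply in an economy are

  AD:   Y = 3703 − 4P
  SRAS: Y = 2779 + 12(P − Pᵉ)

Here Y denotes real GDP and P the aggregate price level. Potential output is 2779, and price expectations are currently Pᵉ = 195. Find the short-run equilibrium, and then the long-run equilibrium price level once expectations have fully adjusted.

Short run: P = 204, Y = 2887. Long run: P = 231.

Short run: with Pᵉ = 195, SRAS is Y = 439 + 12P. Setting AD = SRAS gives 3264 = 16P, so P = 204 and Y = 3703 − 4·204 = 2887.
Output 2887 is above potential 2779, so over time expected prices rise and SRAS shifts left until Y returns to 2779.
Long run: Y = 2779 on the AD curve gives 2779 = 3703 − 4P, so P = 231.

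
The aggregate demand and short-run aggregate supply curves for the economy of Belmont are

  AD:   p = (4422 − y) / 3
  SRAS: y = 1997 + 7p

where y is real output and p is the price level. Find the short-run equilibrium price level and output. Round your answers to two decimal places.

p = 242.50, y = 3694.50

Rearrange AD to y = 4422 − 3p.
Set AD = SRAS: 4422 − 3p = 1997 + 7p, so 2425 = 10p and p = 242.50.
Substituting into AD, y = 4422 − 3p = 3694.50.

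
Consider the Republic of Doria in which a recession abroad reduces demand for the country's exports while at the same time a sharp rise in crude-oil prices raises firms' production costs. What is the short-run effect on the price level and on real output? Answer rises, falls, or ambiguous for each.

The first event is a negative demand shock: AD shifts left, which by itself pushes P down and Y down.
The second is an adverse supply shock: SRAS shifts left, which by itself pushes P up and Y down.
The two shocks push P in opposite directions, so the effect on P is ambiguous. Both shocks push Y down, so Y falls.

Price level: ambiguous; output: falls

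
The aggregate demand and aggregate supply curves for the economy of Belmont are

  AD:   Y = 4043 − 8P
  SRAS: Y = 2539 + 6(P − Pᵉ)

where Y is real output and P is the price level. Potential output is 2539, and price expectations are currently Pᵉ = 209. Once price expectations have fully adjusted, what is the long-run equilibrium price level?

Long-run P = 188

Short run: with Pᵉ = 209, SRAS is Y = 1285 + 6P. Setting AD = SRAS gives 2758 = 14P, so P = 197 and Y = 4043 − 8·197 = 2467.
Output 2467 is below potential 2539, so over time expected prices fall and SRAS shifts right until Y returns to 2539.
Long run: Y = 2539 on the AD curve gives 2539 = 4043 − 8P, so P = 188.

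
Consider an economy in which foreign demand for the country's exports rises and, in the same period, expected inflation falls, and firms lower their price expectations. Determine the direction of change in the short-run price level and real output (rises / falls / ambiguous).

The first event is a positive demand shock: AD shifts right, which by itself pushes P up and Y up.
The second is a favourable supply shock: SRAS shifts right, which by itself pushes P down and Y up.
The two shocks push P in opposite directions, so the effect on P is ambiguous. Both shocks push Y up, so Y rises.

Price level: ambiguous; output: rises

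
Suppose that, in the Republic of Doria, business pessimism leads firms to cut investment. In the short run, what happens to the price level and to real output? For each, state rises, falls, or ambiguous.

This is a negative demand shock: AD shifts left.
Moving along the upward-sloping SRAS curve, P falls and Y falls.

Price level: falls; output: falls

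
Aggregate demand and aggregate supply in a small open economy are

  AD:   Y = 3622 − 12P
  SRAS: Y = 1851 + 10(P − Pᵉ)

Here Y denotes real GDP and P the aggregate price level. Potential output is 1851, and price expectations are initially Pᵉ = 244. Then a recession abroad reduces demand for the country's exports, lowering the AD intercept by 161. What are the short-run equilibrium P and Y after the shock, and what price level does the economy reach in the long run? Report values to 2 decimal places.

Short run: P = 184.09, Y = 1251.91. Long run: P = 134.17.

AD shifts left: new AD is Y = 3461 − 12P. With Pᵉ = 244, SRAS is Y = 10P − 589.
Short run: 3461 − 12P = 10P − 589 gives 4050 = 22P, so P = 184.09 and Y = 3461 − 12P = 1251.91.
Y = 1251.91 is below potential 1851; expectations adjust and SRAS shifts right until Y = 1851.
Long run: on the new AD curve, 1851 = 3461 − 12P gives P = 134.17.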